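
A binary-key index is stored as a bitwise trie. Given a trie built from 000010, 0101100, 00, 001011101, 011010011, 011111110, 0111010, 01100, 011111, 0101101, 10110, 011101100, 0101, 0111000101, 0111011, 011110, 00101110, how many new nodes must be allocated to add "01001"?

Walking "01001" from the root, the first 3 characters ("010") follow existing edges; "0" is the first miss.
So 5 − 3 = 2 new nodes.

2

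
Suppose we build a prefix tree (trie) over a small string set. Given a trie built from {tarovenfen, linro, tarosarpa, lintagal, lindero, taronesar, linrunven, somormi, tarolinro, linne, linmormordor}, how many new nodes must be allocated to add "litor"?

3

The longest prefix of "litor" already in the trie is "li" (length 2).
Each of the 3 remaining characters creates one node.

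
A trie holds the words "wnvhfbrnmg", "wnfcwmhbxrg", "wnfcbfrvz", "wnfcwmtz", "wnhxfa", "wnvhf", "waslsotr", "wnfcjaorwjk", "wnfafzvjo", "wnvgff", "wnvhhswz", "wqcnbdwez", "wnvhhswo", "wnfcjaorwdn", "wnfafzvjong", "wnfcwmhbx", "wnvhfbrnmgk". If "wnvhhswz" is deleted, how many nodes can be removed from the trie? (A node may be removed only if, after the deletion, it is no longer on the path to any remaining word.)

1

After clearing the end-marker at "wnvhhswz", prune upward until reaching a node still needed by another word.
The suffix "z" (1 node) is used only by "wnvhhswz"; the node for "wnvhhsw" still has the child "o", so pruning stops there.
Nodes removed: 1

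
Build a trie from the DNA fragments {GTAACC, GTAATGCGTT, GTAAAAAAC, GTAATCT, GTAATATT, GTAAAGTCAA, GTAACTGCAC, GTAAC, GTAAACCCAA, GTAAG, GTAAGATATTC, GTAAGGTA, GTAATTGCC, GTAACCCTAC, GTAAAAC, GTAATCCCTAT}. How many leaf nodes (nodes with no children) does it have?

13

Leaves are exactly the stored words that no other stored word extends.
Those words: "GTAAAAAAC", "GTAAAAC", "GTAAACCCAA", "GTAAAGTCAA", "GTAACCCTAC", "GTAACTGCAC", "GTAAGATATTC", "GTAAGGTA", "GTAATATT", "GTAATCCCTAT", "GTAATCT", "GTAATGCGTT", "GTAATTGCC"
Leaf count: 13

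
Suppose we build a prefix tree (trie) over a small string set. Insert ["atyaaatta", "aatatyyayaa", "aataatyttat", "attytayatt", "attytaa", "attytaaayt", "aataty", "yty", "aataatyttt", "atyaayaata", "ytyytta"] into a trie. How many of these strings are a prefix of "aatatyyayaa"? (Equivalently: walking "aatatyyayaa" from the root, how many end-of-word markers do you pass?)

2

Walk "aatatyyayaa" from the root; an end-of-word marker is hit whenever a stored word is a prefix of "aatatyyayaa".
Prefixes of the query that are stored words: "aataty", "aatatyyayaa"
Count: 2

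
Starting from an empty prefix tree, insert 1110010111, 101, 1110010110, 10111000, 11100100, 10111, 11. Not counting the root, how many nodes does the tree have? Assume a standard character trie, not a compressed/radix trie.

For each word, the new-node count is its length minus the longest prefix already in the trie:
  "1110010111" → 10 new (1, 1, 1, 0, 0, 1, 0, 1, 1, 1)
  "101" → prefix "1" already present; 2 new (0, 1)
  "1110010110" → prefix "111001011" already present; 1 new (0)
  "10111000" → prefix "101" already present; 5 new (1, 1, 0, 0, 0)
  "11100100" → prefix "1110010" already present; 1 new (0)
  "10111" → prefix "10111" already present; 0 new (none)
  "11" → prefix "11" already present; 0 new (none)
Total nodes = 10 + 2 + 1 + 5 + 1 + 0 + 0 = 19

19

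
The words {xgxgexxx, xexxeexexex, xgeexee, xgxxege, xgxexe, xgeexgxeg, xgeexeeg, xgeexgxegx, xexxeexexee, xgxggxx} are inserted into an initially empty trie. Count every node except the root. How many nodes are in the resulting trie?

Trie structure (* marks end of a word):
(root)
└─ x
   ├─ e
   │  └─ x
   │     └─ x
   │        └─ e
   │           └─ e
   │              └─ x
   │                 └─ e
   │                    └─ x
   │                       └─ e
   │                          ├─ e *
   │                          └─ x *
   └─ g
      ├─ e
      │  └─ e
      │     └─ x
      │        ├─ e
      │        │  └─ e *
      │        │     └─ g *
      │        └─ g
      │           └─ x
      │              └─ e
      │                 └─ g *
      │                    └─ x *
      └─ x
         ├─ e
         │  └─ x
         │     └─ e *
         ├─ g
         │  ├─ e
         │  │  └─ x
         │  │     └─ x
         │  │        └─ x *
         │  └─ g
         │     └─ x
         │        └─ x *
         └─ x
            └─ e
               └─ g
                  └─ e *
Counting every labelled node above: 40.

40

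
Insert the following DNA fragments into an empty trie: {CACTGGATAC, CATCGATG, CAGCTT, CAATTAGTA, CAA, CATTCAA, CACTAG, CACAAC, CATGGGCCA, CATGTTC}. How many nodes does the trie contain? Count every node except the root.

45

Count nodes per top-level branch (shared prefixes stored once):
  'C'-branch (CAA, CAATTAGTA, CACAAC, CACTAG, CACTGGATAC, CAGCTT, CATCGATG, CATGGGCCA, CATGTTC, CATTCAA): 45 nodes
Sum: 45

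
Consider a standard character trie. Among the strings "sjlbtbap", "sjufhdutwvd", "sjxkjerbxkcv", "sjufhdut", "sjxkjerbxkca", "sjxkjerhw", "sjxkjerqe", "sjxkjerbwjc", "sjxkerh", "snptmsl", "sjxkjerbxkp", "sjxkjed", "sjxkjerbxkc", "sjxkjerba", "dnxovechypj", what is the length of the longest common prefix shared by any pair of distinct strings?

Look for the deepest trie node that still has at least two words in its subtree.
e.g. "sjxkjerbxkc" and "sjxkjerbxkca" share the prefix "sjxkjerbxkc" of length 11; no pair shares a longer one.
Longest shared-prefix length: 11

11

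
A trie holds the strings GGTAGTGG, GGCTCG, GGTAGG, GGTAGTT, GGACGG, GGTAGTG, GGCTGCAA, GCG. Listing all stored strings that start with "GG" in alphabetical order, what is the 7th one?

GGTAGTT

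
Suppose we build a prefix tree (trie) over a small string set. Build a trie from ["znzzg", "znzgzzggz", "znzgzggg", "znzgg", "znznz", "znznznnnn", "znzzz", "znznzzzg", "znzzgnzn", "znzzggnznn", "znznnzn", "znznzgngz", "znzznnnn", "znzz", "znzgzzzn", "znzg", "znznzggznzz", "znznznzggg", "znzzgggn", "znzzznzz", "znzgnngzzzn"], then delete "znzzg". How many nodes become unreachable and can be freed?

Walk "znzzg" from the leaf back toward the root, removing each node that no remaining word uses.
Every node on "znzzg" is still needed (e.g. by "znzzgnzn"), so nothing is freed.
Nodes removed: 0

0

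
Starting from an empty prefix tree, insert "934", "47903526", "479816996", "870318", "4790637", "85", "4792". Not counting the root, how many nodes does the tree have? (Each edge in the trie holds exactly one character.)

Count nodes per top-level branch (shared prefixes stored once):
  '4'-branch (47903526, 4790637, 4792, 479816996): 18 nodes
  '8'-branch (85, 870318): 7 nodes
  '9'-branch (934): 3 nodes
Sum: 28

28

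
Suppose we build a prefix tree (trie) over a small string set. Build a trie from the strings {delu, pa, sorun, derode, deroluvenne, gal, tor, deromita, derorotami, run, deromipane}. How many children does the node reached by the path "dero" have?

The children of the "dero" node are the distinct next characters among strings starting with "dero".
Characters that immediately follow "dero" among the stored strings: {d, l, m, r}.
That node has 4 child edges.

4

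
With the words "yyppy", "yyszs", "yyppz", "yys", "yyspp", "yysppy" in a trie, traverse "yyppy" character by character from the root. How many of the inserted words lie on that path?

Traverse "yyppy" character by character; count nodes along the way that are marked as word ends.
Prefixes of the query that are stored words: "yyppy"
Count: 1

1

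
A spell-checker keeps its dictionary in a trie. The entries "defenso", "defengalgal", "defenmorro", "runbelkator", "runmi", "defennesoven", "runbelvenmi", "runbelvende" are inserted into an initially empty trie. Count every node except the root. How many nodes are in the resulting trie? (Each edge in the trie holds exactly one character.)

45

For each word, the new-node count is its length minus the longest prefix already in the trie:
  "defenso" → 7 new (d, e, f, e, n, s, o)
  "defengalgal" → prefix "defen" already present; 6 new (g, a, l, g, a, l)
  "defenmorro" → prefix "defen" already present; 5 new (m, o, r, r, o)
  "runbelkator" → 11 new (r, u, n, b, e, l, k, a, t, o, r)
  "runmi" → prefix "run" already present; 2 new (m, i)
  "defennesoven" → prefix "defen" already present; 7 new (n, e, s, o, v, e, n)
  "runbelvenmi" → prefix "runbel" already present; 5 new (v, e, n, m, i)
  "runbelvende" → prefix "runbelven" already present; 2 new (d, e)
Total nodes = 7 + 6 + 5 + 11 + 2 + 7 + 5 + 2 = 45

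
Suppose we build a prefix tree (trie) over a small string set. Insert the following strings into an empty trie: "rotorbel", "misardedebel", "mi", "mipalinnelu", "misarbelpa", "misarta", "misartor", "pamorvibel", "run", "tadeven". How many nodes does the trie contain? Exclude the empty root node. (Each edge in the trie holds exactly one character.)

57

Insert word by word; a character creates a node only if that edge doesn't already exist:
  "rotorbel" → 8 new (r, o, t, o, r, b, e, l)
  "misardedebel" → 12 new (m, i, s, a, r, d, e, d, e, b, e, l)
  "mi" → prefix "mi" already present; 0 new (none)
  "mipalinnelu" → prefix "mi" already present; 9 new (p, a, l, i, n, n, e, l, u)
  "misarbelpa" → prefix "misar" already present; 5 new (b, e, l, p, a)
  "misarta" → prefix "misar" already present; 2 new (t, a)
  "misartor" → prefix "misart" already present; 2 new (o, r)
  "pamorvibel" → 10 new (p, a, m, o, r, v, i, b, e, l)
  "run" → prefix "r" already present; 2 new (u, n)
  "tadeven" → 7 new (t, a, d, e, v, e, n)
Total nodes = 8 + 12 + 0 + 9 + 5 + 2 + 2 + 10 + 2 + 7 = 57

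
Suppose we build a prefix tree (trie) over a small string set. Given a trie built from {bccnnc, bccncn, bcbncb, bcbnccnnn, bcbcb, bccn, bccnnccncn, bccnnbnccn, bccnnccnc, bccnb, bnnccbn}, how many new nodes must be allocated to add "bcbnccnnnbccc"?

Walking "bcbnccnnnbccc" from the root, the first 9 characters ("bcbnccnnn") follow existing edges; "b" is the first miss.
New nodes needed: |"bcbnccnnnbccc"| − 9 = 13 − 9 = 4.

4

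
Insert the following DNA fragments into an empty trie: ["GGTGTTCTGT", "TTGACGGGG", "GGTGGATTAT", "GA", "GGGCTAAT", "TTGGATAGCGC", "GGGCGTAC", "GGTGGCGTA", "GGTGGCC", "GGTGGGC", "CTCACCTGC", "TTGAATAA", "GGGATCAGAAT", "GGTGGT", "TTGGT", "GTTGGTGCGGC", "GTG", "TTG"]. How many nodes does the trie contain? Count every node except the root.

85

Trace insertions, counting only characters that open a new branch:
  "GGTGTTCTGT" → 10 new (G, G, T, G, T, T, C, T, G, T)
  "TTGACGGGG" → 9 new (T, T, G, A, C, G, G, G, G)
  "GGTGGATTAT" → prefix "GGTG" already present; 6 new (G, A, T, T, A, T)
  "GA" → prefix "G" already present; 1 new (A)
  "GGGCTAAT" → prefix "GG" already present; 6 new (G, C, T, A, A, T)
  "TTGGATAGCGC" → prefix "TTG" already present; 8 new (G, A, T, A, G, C, G, C)
  "GGGCGTAC" → prefix "GGGC" already present; 4 new (G, T, A, C)
  "GGTGGCGTA" → prefix "GGTGG" already present; 4 new (C, G, T, A)
  "GGTGGCC" → prefix "GGTGGC" already present; 1 new (C)
  "GGTGGGC" → prefix "GGTGG" already present; 2 new (G, C)
  "CTCACCTGC" → 9 new (C, T, C, A, C, C, T, G, C)
  "TTGAATAA" → prefix "TTGA" already present; 4 new (A, T, A, A)
  "GGGATCAGAAT" → prefix "GGG" already present; 8 new (A, T, C, A, G, A, A, T)
  "GGTGGT" → prefix "GGTGG" already present; 1 new (T)
  "TTGGT" → prefix "TTGG" already present; 1 new (T)
  "GTTGGTGCGGC" → prefix "G" already present; 10 new (T, T, G, G, T, G, C, G, G, C)
  "GTG" → prefix "GT" already present; 1 new (G)
  "TTG" → prefix "TTG" already present; 0 new (none)
Total nodes = 10 + 9 + 6 + 1 + 6 + 8 + 4 + 4 + 1 + 2 + 9 + 4 + 8 + 1 + 1 + 10 + 1 + 0 = 85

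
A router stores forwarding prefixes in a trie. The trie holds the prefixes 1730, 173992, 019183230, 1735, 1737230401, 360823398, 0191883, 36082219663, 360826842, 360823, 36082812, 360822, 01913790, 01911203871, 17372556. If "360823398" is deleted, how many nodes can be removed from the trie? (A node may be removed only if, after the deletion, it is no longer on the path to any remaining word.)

A node on "360823398"'s path can go only if nothing else ends at it or branches off below it.
The suffix "398" (3 nodes) is used only by "360823398"; "360823" is itself a stored word, so pruning stops there.
Nodes removed: 3

3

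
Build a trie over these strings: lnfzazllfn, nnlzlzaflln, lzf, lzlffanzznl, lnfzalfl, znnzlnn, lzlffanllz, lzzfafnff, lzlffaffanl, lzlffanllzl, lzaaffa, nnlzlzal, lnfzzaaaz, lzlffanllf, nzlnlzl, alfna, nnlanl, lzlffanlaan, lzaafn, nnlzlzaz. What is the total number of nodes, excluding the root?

89

Trace insertions, counting only characters that open a new branch:
  "lnfzazllfn" → 10 new (l, n, f, z, a, z, l, l, f, n)
  "nnlzlzaflln" → 11 new (n, n, l, z, l, z, a, f, l, l, n)
  "lzf" → prefix "l" already present; 2 new (z, f)
  "lzlffanzznl" → prefix "lz" already present; 9 new (l, f, f, a, n, z, z, n, l)
  "lnfzalfl" → prefix "lnfza" already present; 3 new (l, f, l)
  "znnzlnn" → 7 new (z, n, n, z, l, n, n)
  "lzlffanllz" → prefix "lzlffan" already present; 3 new (l, l, z)
  "lzzfafnff" → prefix "lz" already present; 7 new (z, f, a, f, n, f, f)
  "lzlffaffanl" → prefix "lzlffa" already present; 5 new (f, f, a, n, l)
  "lzlffanllzl" → prefix "lzlffanllz" already present; 1 new (l)
  "lzaaffa" → prefix "lz" already present; 5 new (a, a, f, f, a)
  "nnlzlzal" → prefix "nnlzlza" already present; 1 new (l)
  "lnfzzaaaz" → prefix "lnfz" already present; 5 new (z, a, a, a, z)
  "lzlffanllf" → prefix "lzlffanll" already present; 1 new (f)
  "nzlnlzl" → prefix "n" already present; 6 new (z, l, n, l, z, l)
  "alfna" → 5 new (a, l, f, n, a)
  "nnlanl" → prefix "nnl" already present; 3 new (a, n, l)
  "lzlffanlaan" → prefix "lzlffanl" already present; 3 new (a, a, n)
  "lzaafn" → prefix "lzaaf" already present; 1 new (n)
  "nnlzlzaz" → prefix "nnlzlza" already present; 1 new (z)
Total nodes = 10 + 11 + 2 + 9 + 3 + 7 + 3 + 7 + 5 + 1 + 5 + 1 + 5 + 1 + 6 + 5 + 3 + 3 + 1 + 1 = 89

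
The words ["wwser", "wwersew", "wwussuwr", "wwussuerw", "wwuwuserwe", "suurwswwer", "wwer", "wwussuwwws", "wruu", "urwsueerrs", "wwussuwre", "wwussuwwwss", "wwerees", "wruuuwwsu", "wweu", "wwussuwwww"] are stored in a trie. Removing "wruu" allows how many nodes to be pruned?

0

After clearing the end-marker at "wruu", prune upward until reaching a node still needed by another word.
Every node on "wruu" is still needed (e.g. by "wruuuwwsu"), so nothing is freed.
Nodes removed: 0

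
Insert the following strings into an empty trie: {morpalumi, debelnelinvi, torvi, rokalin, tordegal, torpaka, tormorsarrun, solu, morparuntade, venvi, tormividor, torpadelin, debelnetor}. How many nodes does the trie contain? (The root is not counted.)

Trace insertions, counting only characters that open a new branch:
  "morpalumi" → 9 new (m, o, r, p, a, l, u, m, i)
  "debelnelinvi" → 12 new (d, e, b, e, l, n, e, l, i, n, v, i)
  "torvi" → 5 new (t, o, r, v, i)
  "rokalin" → 7 new (r, o, k, a, l, i, n)
  "tordegal" → prefix "tor" already present; 5 new (d, e, g, a, l)
  "torpaka" → prefix "tor" already present; 4 new (p, a, k, a)
  "tormorsarrun" → prefix "tor" already present; 9 new (m, o, r, s, a, r, r, u, n)
  "solu" → 4 new (s, o, l, u)
  "morparuntade" → prefix "morpa" already present; 7 new (r, u, n, t, a, d, e)
  "venvi" → 5 new (v, e, n, v, i)
  "tormividor" → prefix "torm" already present; 6 new (i, v, i, d, o, r)
  "torpadelin" → prefix "torpa" already present; 5 new (d, e, l, i, n)
  "debelnetor" → prefix "debelne" already present; 3 new (t, o, r)
Total nodes = 9 + 12 + 5 + 7 + 5 + 4 + 9 + 4 + 7 + 5 + 6 + 5 + 3 = 81

81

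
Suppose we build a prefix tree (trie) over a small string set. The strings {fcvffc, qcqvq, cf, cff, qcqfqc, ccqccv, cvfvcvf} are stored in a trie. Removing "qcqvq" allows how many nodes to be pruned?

2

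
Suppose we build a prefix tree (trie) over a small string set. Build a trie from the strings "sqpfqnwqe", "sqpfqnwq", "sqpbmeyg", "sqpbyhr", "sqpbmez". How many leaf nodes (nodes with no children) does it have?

4

Leaves are exactly the stored words that no other stored word extends.
Those words: "sqpbmeyg", "sqpbmez", "sqpbyhr", "sqpfqnwqe"
Leaf count: 4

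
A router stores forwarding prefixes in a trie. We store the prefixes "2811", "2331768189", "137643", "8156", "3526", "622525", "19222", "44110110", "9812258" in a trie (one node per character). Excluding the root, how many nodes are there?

For each word, the new-node count is its length minus the longest prefix already in the trie:
  "2811" → 4 new (2, 8, 1, 1)
  "2331768189" → prefix "2" already present; 9 new (3, 3, 1, 7, 6, 8, 1, 8, 9)
  "137643" → 6 new (1, 3, 7, 6, 4, 3)
  "8156" → 4 new (8, 1, 5, 6)
  "3526" → 4 new (3, 5, 2, 6)
  "622525" → 6 new (6, 2, 2, 5, 2, 5)
  "19222" → prefix "1" already present; 4 new (9, 2, 2, 2)
  "44110110" → 8 new (4, 4, 1, 1, 0, 1, 1, 0)
  "9812258" → 7 new (9, 8, 1, 2, 2, 5, 8)
Total nodes = 4 + 9 + 6 + 4 + 4 + 6 + 4 + 8 + 7 = 52

52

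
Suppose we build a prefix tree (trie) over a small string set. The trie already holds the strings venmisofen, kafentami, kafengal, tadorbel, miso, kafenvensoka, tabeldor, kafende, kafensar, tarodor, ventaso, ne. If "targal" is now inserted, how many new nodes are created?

The longest prefix of "targal" already in the trie is "tar" (length 3).
New nodes needed: |"targal"| − 3 = 6 − 3 = 3.

3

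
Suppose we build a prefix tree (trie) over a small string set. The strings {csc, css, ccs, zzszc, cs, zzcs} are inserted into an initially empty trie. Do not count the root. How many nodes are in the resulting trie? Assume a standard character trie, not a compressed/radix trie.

13

Trie structure (* marks end of a word):
(root)
├─ c
│  ├─ c
│  │  └─ s *
│  └─ s *
│     ├─ c *
│     └─ s *
└─ z
   └─ z
      ├─ c
      │  └─ s *
      └─ s
         └─ z
            └─ c *
Counting every labelled node above: 13.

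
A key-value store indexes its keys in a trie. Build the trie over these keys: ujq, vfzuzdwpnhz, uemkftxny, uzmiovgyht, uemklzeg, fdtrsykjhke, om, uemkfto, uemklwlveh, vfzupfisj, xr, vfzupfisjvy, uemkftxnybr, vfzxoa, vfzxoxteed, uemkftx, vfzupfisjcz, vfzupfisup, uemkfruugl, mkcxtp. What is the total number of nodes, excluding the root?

88

Trace insertions, counting only characters that open a new branch:
  "ujq" → 3 new (u, j, q)
  "vfzuzdwpnhz" → 11 new (v, f, z, u, z, d, w, p, n, h, z)
  "uemkftxny" → prefix "u" already present; 8 new (e, m, k, f, t, x, n, y)
  "uzmiovgyht" → prefix "u" already present; 9 new (z, m, i, o, v, g, y, h, t)
  "uemklzeg" → prefix "uemk" already present; 4 new (l, z, e, g)
  "fdtrsykjhke" → 11 new (f, d, t, r, s, y, k, j, h, k, e)
  "om" → 2 new (o, m)
  "uemkfto" → prefix "uemkft" already present; 1 new (o)
  "uemklwlveh" → prefix "uemkl" already present; 5 new (w, l, v, e, h)
  "vfzupfisj" → prefix "vfzu" already present; 5 new (p, f, i, s, j)
  "xr" → 2 new (x, r)
  "vfzupfisjvy" → prefix "vfzupfisj" already present; 2 new (v, y)
  "uemkftxnybr" → prefix "uemkftxny" already present; 2 new (b, r)
  "vfzxoa" → prefix "vfz" already present; 3 new (x, o, a)
  "vfzxoxteed" → prefix "vfzxo" already present; 5 new (x, t, e, e, d)
  "uemkftx" → prefix "uemkftx" already present; 0 new (none)
  "vfzupfisjcz" → prefix "vfzupfisj" already present; 2 new (c, z)
  "vfzupfisup" → prefix "vfzupfis" already present; 2 new (u, p)
  "uemkfruugl" → prefix "uemkf" already present; 5 new (r, u, u, g, l)
  "mkcxtp" → 6 new (m, k, c, x, t, p)
Total nodes = 3 + 11 + 8 + 9 + 4 + 11 + 2 + 1 + 5 + 5 + 2 + 2 + 2 + 3 + 5 + 0 + 2 + 2 + 5 + 6 = 88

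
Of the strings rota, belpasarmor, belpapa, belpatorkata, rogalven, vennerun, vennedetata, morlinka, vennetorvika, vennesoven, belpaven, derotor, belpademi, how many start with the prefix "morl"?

Filter for entries beginning with "morl":
Matches: "morlinka"
Count: 1

1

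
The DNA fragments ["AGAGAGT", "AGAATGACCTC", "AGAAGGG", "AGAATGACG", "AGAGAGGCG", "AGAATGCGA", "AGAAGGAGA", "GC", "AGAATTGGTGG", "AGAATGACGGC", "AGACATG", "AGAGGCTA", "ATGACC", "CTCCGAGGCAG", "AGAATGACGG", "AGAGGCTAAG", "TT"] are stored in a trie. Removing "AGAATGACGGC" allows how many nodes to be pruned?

1

Walk "AGAATGACGGC" from the leaf back toward the root, removing each node that no remaining word uses.
The suffix "C" (1 node) is used only by "AGAATGACGGC"; "AGAATGACGG" is itself a stored word, so pruning stops there.
Nodes removed: 1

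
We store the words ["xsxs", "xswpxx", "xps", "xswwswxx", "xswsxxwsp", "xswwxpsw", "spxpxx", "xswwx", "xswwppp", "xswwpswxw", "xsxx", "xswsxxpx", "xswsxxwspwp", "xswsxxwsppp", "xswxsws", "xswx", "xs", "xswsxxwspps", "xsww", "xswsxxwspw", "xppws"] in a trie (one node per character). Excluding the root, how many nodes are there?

53

Count nodes per top-level branch (shared prefixes stored once):
  's'-branch (spxpxx): 6 nodes
  'x'-branch (xppws, xps, xs, xswpxx, xswsxxpx, xswsxxwsp, xswsxxwsppp, xswsxxwspps, xswsxxwspw, xswsxxwspwp, xsww, xswwppp, xswwpswxw, xswwswxx, xswwx, xswwxpsw, xswx, xswxsws, xsxs, xsxx): 47 nodes
Sum: 53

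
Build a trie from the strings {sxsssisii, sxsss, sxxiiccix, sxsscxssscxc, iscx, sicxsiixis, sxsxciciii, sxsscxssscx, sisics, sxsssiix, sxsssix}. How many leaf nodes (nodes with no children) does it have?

9

A leaf is a node with no children — equivalently, the end of a word that is not a proper prefix of any other stored word.
Those words: "iscx", "sicxsiixis", "sisics", "sxsscxssscxc", "sxsssiix", "sxsssisii", "sxsssix", "sxsxciciii", "sxxiiccix"
Leaf count: 9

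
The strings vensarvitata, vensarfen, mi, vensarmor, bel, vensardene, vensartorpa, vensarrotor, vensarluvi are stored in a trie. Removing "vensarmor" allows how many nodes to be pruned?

After clearing the end-marker at "vensarmor", prune upward until reaching a node still needed by another word.
The suffix "mor" (3 nodes) is used only by "vensarmor"; the node for "vensar" still has the child "v", so pruning stops there.
Nodes removed: 3

3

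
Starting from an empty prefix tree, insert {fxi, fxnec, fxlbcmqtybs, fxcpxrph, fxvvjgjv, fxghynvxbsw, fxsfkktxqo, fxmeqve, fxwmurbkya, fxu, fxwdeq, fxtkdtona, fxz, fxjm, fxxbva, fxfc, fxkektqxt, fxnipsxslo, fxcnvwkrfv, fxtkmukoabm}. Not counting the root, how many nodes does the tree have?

Insert word by word; a character creates a node only if that edge doesn't already exist:
  "fxi" → 3 new (f, x, i)
  "fxnec" → prefix "fx" already present; 3 new (n, e, c)
  "fxlbcmqtybs" → prefix "fx" already present; 9 new (l, b, c, m, q, t, y, b, s)
  "fxcpxrph" → prefix "fx" already present; 6 new (c, p, x, r, p, h)
  "fxvvjgjv" → prefix "fx" already present; 6 new (v, v, j, g, j, v)
  "fxghynvxbsw" → prefix "fx" already present; 9 new (g, h, y, n, v, x, b, s, w)
  "fxsfkktxqo" → prefix "fx" already present; 8 new (s, f, k, k, t, x, q, o)
  "fxmeqve" → prefix "fx" already present; 5 new (m, e, q, v, e)
  "fxwmurbkya" → prefix "fx" already present; 8 new (w, m, u, r, b, k, y, a)
  "fxu" → prefix "fx" already present; 1 new (u)
  "fxwdeq" → prefix "fxw" already present; 3 new (d, e, q)
  "fxtkdtona" → prefix "fx" already present; 7 new (t, k, d, t, o, n, a)
  "fxz" → prefix "fx" already present; 1 new (z)
  "fxjm" → prefix "fx" already present; 2 new (j, m)
  "fxxbva" → prefix "fx" already present; 4 new (x, b, v, a)
  "fxfc" → prefix "fx" already present; 2 new (f, c)
  "fxkektqxt" → prefix "fx" already present; 7 new (k, e, k, t, q, x, t)
  "fxnipsxslo" → prefix "fxn" already present; 7 new (i, p, s, x, s, l, o)
  "fxcnvwkrfv" → prefix "fxc" already present; 7 new (n, v, w, k, r, f, v)
  "fxtkmukoabm" → prefix "fxtk" already present; 7 new (m, u, k, o, a, b, m)
Total nodes = 3 + 3 + 9 + 6 + 6 + 9 + 8 + 5 + 8 + 1 + 3 + 7 + 1 + 2 + 4 + 2 + 7 + 7 + 7 + 7 = 105

105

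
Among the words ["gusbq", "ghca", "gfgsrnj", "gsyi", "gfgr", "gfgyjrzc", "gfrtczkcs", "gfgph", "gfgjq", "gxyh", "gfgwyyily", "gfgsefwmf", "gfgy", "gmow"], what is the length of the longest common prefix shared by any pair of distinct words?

The deepest shared node is where two words last agree before diverging.
"gfgsefwmf" and "gfgsrnj" agree on "gfgs" (4 characters) before diverging; nothing deeper is shared.
Longest shared-prefix length: 4

4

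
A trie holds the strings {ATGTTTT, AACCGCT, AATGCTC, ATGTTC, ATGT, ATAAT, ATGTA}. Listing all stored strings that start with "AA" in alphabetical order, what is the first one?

AACCGCT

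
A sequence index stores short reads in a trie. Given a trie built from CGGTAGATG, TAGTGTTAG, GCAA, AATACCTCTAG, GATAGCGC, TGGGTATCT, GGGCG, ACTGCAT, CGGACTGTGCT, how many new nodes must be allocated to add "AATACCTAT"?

2

The longest prefix of "AATACCTAT" already in the trie is "AATACCT" (length 7).
New nodes needed: |"AATACCTAT"| − 7 = 9 − 7 = 2.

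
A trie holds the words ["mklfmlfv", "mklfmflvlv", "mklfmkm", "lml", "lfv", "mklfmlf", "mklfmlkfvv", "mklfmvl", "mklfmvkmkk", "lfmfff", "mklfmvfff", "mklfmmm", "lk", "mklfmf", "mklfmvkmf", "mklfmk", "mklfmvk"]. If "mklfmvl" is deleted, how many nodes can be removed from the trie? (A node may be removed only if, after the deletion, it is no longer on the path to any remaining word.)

Walk "mklfmvl" from the leaf back toward the root, removing each node that no remaining word uses.
The suffix "l" (1 node) is used only by "mklfmvl"; the node for "mklfmv" still has the child "k", so pruning stops there.
Nodes removed: 1

1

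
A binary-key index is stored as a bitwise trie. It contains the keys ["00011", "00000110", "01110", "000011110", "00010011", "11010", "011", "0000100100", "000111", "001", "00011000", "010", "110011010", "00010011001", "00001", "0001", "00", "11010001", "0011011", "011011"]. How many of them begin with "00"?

13

Walk to "00"; the words in its subtree are exactly those with that prefix.
Words under "00": 00, 00000110, 00001, 0000100100, 000011110, 0001, 00010011, 00010011001, 00011, 00011000, 000111, 001, 0011011
Count: 13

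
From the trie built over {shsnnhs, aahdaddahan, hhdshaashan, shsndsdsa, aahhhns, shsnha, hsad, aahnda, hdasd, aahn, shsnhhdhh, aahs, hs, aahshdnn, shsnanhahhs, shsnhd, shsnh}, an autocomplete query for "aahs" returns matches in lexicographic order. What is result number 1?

DFS of the "aahs" subtree visits, in order: "aahs", "aahshdnn"
Position 1: aahs

aahs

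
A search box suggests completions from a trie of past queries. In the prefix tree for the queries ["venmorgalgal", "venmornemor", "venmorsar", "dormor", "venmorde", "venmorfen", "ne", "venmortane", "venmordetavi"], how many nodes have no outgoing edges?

8

A leaf is a node with no children — equivalently, the end of a word that is not a proper prefix of any other stored word.
Those words: "dormor", "ne", "venmordetavi", "venmorfen", "venmorgalgal", "venmornemor", "venmorsar", "venmortane"
Leaf count: 8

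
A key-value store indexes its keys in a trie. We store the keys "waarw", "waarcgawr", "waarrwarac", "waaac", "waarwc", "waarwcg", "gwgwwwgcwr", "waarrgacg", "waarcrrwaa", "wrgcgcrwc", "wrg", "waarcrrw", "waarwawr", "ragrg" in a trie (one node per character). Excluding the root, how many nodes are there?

55

Insert word by word; a character creates a node only if that edge doesn't already exist:
  "waarw" → 5 new (w, a, a, r, w)
  "waarcgawr" → prefix "waar" already present; 5 new (c, g, a, w, r)
  "waarrwarac" → prefix "waar" already present; 6 new (r, w, a, r, a, c)
  "waaac" → prefix "waa" already present; 2 new (a, c)
  "waarwc" → prefix "waarw" already present; 1 new (c)
  "waarwcg" → prefix "waarwc" already present; 1 new (g)
  "gwgwwwgcwr" → 10 new (g, w, g, w, w, w, g, c, w, r)
  "waarrgacg" → prefix "waarr" already present; 4 new (g, a, c, g)
  "waarcrrwaa" → prefix "waarc" already present; 5 new (r, r, w, a, a)
  "wrgcgcrwc" → prefix "w" already present; 8 new (r, g, c, g, c, r, w, c)
  "wrg" → prefix "wrg" already present; 0 new (none)
  "waarcrrw" → prefix "waarcrrw" already present; 0 new (none)
  "waarwawr" → prefix "waarw" already present; 3 new (a, w, r)
  "ragrg" → 5 new (r, a, g, r, g)
Total nodes = 5 + 5 + 6 + 2 + 1 + 1 + 10 + 4 + 5 + 8 + 0 + 0 + 3 + 5 = 55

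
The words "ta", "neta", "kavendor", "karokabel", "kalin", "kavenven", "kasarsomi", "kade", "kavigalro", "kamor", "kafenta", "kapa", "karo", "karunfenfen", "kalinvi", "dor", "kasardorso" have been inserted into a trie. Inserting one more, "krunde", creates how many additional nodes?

"k" is already a path in the trie; the remaining "runde" must be added.
Each of the 5 remaining characters creates one node.

5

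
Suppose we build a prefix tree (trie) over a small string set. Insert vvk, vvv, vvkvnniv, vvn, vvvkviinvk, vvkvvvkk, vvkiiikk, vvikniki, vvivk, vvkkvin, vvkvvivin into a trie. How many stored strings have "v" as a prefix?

11

Traverse to the node for "v", then collect every word in that subtree.
Matches: "vvikniki", "vvivk", "vvk", "vvkiiikk", "vvkkvin", "vvkvnniv", "vvkvvivin", "vvkvvvkk", "vvn", "vvv", "vvvkviinvk"
Count: 11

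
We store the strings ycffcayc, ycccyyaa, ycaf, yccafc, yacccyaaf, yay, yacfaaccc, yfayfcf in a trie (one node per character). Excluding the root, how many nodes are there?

Trie structure (* marks end of a word):
(root)
└─ y
   ├─ a
   │  ├─ c
   │  │  ├─ c
   │  │  │  └─ c
   │  │  │     └─ y
   │  │  │        └─ a
   │  │  │           └─ a
   │  │  │              └─ f *
   │  │  └─ f
   │  │     └─ a
   │  │        └─ a
   │  │           └─ c
   │  │              └─ c
   │  │                 └─ c *
   │  └─ y *
   ├─ c
   │  ├─ a
   │  │  └─ f *
   │  ├─ c
   │  │  ├─ a
   │  │  │  └─ f
   │  │  │     └─ c *
   │  │  └─ c
   │  │     └─ y
   │  │        └─ y
   │  │           └─ a
   │  │              └─ a *
   │  └─ f
   │     └─ f
   │        └─ c
   │           └─ a
   │              └─ y
   │                 └─ c *
   └─ f
      └─ a
         └─ y
            └─ f
               └─ c
                  └─ f *
Counting every labelled node above: 40.

40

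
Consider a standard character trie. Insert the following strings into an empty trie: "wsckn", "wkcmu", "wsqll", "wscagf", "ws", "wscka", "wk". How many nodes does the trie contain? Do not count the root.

16

Count nodes per top-level branch (shared prefixes stored once):
  'w'-branch (wk, wkcmu, ws, wscagf, wscka, wsckn, wsqll): 16 nodes
Sum: 16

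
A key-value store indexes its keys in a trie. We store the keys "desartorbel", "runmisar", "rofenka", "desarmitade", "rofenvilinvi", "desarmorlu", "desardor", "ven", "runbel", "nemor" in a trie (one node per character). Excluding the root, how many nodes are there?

Trace insertions, counting only characters that open a new branch:
  "desartorbel" → 11 new (d, e, s, a, r, t, o, r, b, e, l)
  "runmisar" → 8 new (r, u, n, m, i, s, a, r)
  "rofenka" → prefix "r" already present; 6 new (o, f, e, n, k, a)
  "desarmitade" → prefix "desar" already present; 6 new (m, i, t, a, d, e)
  "rofenvilinvi" → prefix "rofen" already present; 7 new (v, i, l, i, n, v, i)
  "desarmorlu" → prefix "desarm" already present; 4 new (o, r, l, u)
  "desardor" → prefix "desar" already present; 3 new (d, o, r)
  "ven" → 3 new (v, e, n)
  "runbel" → prefix "run" already present; 3 new (b, e, l)
  "nemor" → 5 new (n, e, m, o, r)
Total nodes = 11 + 8 + 6 + 6 + 7 + 4 + 3 + 3 + 3 + 5 = 56

56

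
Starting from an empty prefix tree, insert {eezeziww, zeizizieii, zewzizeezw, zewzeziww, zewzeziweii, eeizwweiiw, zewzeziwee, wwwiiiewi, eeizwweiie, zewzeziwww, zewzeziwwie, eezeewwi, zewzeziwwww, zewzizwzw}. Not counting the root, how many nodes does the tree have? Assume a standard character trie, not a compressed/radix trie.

Count nodes per top-level branch (shared prefixes stored once):
  'e'-branch (eeizwweiie, eeizwweiiw, eezeewwi, eezeziww): 21 nodes
  'w'-branch (wwwiiiewi): 9 nodes
  'z'-branch (zeizizieii, zewzeziwee, zewzeziweii, zewzeziww, zewzeziwwie, zewzeziwww, zewzeziwwww, zewzizeezw, zewzizwzw): 34 nodes
Sum: 64

64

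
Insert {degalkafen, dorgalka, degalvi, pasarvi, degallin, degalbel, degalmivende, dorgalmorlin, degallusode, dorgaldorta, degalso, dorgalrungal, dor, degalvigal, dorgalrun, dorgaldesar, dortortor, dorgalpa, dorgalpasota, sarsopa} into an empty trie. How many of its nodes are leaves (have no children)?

16

A leaf is a node with no children — equivalently, the end of a word that is not a proper prefix of any other stored word.
Those words: "degalbel", "degalkafen", "degallin", "degallusode", "degalmivende", "degalso", "degalvigal", "dorgaldesar", "dorgaldorta", "dorgalka", "dorgalmorlin", "dorgalpasota", "dorgalrungal", "dortortor", "pasarvi", "sarsopa"
Leaf count: 16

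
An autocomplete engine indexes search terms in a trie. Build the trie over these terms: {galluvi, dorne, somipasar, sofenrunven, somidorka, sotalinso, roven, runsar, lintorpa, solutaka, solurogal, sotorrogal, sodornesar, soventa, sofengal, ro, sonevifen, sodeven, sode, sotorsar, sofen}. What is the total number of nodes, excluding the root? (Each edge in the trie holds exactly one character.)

108

Trace insertions, counting only characters that open a new branch:
  "galluvi" → 7 new (g, a, l, l, u, v, i)
  "dorne" → 5 new (d, o, r, n, e)
  "somipasar" → 9 new (s, o, m, i, p, a, s, a, r)
  "sofenrunven" → prefix "so" already present; 9 new (f, e, n, r, u, n, v, e, n)
  "somidorka" → prefix "somi" already present; 5 new (d, o, r, k, a)
  "sotalinso" → prefix "so" already present; 7 new (t, a, l, i, n, s, o)
  "roven" → 5 new (r, o, v, e, n)
  "runsar" → prefix "r" already present; 5 new (u, n, s, a, r)
  "lintorpa" → 8 new (l, i, n, t, o, r, p, a)
  "solutaka" → prefix "so" already present; 6 new (l, u, t, a, k, a)
  "solurogal" → prefix "solu" already present; 5 new (r, o, g, a, l)
  "sotorrogal" → prefix "sot" already present; 7 new (o, r, r, o, g, a, l)
  "sodornesar" → prefix "so" already present; 8 new (d, o, r, n, e, s, a, r)
  "soventa" → prefix "so" already present; 5 new (v, e, n, t, a)
  "sofengal" → prefix "sofen" already present; 3 new (g, a, l)
  "ro" → prefix "ro" already present; 0 new (none)
  "sonevifen" → prefix "so" already present; 7 new (n, e, v, i, f, e, n)
  "sodeven" → prefix "sod" already present; 4 new (e, v, e, n)
  "sode" → prefix "sode" already present; 0 new (none)
  "sotorsar" → prefix "sotor" already present; 3 new (s, a, r)
  "sofen" → prefix "sofen" already present; 0 new (none)
Total nodes = 7 + 5 + 9 + 9 + 5 + 7 + 5 + 5 + 8 + 6 + 5 + 7 + 8 + 5 + 3 + 0 + 7 + 4 + 0 + 3 + 0 = 108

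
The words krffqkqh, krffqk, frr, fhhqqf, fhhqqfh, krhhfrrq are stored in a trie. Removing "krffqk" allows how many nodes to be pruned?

0

A node on "krffqk"'s path can go only if nothing else ends at it or branches off below it.
Every node on "krffqk" is still needed (e.g. by "krffqkqh"), so nothing is freed.
Nodes removed: 0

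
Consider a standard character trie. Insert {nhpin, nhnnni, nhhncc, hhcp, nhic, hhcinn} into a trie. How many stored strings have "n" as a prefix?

4

Traverse to the node for "n", then collect every word in that subtree.
Matches: "nhhncc", "nhic", "nhnnni", "nhpin"
Count: 4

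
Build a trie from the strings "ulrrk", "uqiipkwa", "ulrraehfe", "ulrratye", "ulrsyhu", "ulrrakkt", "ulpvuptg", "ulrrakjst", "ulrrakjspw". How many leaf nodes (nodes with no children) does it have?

9

A leaf is a node with no children — equivalently, the end of a word that is not a proper prefix of any other stored word.
Those words: "ulpvuptg", "ulrraehfe", "ulrrakjspw", "ulrrakjst", "ulrrakkt", "ulrratye", "ulrrk", "ulrsyhu", "uqiipkwa"
Leaf count: 9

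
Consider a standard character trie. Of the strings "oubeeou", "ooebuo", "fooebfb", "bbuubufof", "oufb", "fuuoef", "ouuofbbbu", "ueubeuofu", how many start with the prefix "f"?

2

Traverse to the node for "f", then collect every word in that subtree.
Words under "f": fooebfb, fuuoef
Count: 2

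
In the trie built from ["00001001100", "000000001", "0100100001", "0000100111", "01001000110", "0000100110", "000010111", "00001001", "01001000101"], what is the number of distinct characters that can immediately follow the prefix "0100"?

1

Walk "0100" from the root, arriving at one node.
Characters that immediately follow "0100" among the stored strings: {1}.
That node has 1 child edge.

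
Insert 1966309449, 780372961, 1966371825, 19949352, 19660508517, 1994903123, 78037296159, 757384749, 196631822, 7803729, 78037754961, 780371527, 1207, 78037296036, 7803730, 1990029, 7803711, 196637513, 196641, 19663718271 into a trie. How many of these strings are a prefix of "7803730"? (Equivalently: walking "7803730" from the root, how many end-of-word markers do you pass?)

1

Check each prefix of "7803730" against the stored set — each match is an end-marker on the path.
Prefixes of the query that are stored words: "7803730"
Count: 1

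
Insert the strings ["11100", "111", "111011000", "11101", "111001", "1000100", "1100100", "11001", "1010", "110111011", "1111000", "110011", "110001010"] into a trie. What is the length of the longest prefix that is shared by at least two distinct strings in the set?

The deepest shared node is where two words last agree before diverging.
"11001" and "1100100" agree on "11001" (5 characters) before diverging; nothing deeper is shared.
Longest shared-prefix length: 5

5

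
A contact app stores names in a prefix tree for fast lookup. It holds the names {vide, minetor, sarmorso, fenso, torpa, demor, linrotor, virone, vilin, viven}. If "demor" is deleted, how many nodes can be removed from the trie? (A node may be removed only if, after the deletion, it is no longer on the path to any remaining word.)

5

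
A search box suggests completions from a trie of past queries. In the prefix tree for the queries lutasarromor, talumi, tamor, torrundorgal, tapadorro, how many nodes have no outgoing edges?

5

Leaves are exactly the stored words that no other stored word extends.
Those words: "lutasarromor", "talumi", "tamor", "tapadorro", "torrundorgal"
Leaf count: 5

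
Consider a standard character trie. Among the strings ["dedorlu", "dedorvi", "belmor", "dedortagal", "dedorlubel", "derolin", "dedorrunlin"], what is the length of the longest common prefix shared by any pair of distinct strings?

7

Look for the deepest trie node that still has at least two words in its subtree.
e.g. "dedorlu" and "dedorlubel" share the prefix "dedorlu" of length 7; no pair shares a longer one.
Longest shared-prefix length: 7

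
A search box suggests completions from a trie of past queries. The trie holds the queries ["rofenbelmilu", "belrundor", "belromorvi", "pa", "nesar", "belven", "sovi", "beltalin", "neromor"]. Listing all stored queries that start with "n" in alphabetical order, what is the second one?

Words with prefix "n", in lexicographic order: "neromor", "nesar"
The 2nd is nesar.

nesar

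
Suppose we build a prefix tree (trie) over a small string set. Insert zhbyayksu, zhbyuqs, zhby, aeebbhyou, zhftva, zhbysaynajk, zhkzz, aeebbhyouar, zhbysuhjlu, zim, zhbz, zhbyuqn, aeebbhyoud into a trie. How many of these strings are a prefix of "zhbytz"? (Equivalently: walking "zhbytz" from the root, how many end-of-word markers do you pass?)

1

Traverse "zhbytz" character by character; count nodes along the way that are marked as word ends.
Prefixes of the query that are stored words: "zhby"
Count: 1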